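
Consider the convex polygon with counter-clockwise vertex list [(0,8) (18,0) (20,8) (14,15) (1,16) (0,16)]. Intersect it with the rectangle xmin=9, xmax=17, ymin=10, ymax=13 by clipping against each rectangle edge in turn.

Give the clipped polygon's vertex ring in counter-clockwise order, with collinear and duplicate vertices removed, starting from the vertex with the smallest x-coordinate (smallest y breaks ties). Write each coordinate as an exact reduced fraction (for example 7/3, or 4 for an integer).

1. After x ≥ 9: [(9,4) (18,0) (20,8) (14,15) (9,200/13)]
2. After x ≤ 17: [(9,4) (17,4/9) (17,23/2) (14,15) (9,200/13)]
3. After y ≥ 10: [(9,10) (17,10) (17,23/2) (14,15) (9,200/13)]
4. After y ≤ 13: [(9,13) (9,10) (17,10) (17,23/2) (110/7,13)]
5. Canonical ring: [(9,10) (17,10) (17,23/2) (110/7,13) (9,13)]

Clipped polygon: [(9,10) (17,10) (17,23/2) (110/7,13) (9,13)]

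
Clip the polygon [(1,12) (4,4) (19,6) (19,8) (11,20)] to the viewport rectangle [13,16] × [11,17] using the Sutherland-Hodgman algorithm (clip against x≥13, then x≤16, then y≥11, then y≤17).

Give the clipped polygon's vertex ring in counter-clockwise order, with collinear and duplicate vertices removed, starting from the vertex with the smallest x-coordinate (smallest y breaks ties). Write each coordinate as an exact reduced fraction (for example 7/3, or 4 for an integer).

Clipped polygon: [(13,11) (16,11) (16,25/2) (13,17)]

1. After x ≥ 13: [(13,26/5) (19,6) (19,8) (13,17)]
2. After x ≤ 16: [(13,26/5) (16,28/5) (16,25/2) (13,17)]
3. After y ≥ 11: [(13,11) (16,11) (16,25/2) (13,17)]
4. After y ≤ 17: [(13,11) (16,11) (16,25/2) (13,17)]
5. Canonical ring: [(13,11) (16,11) (16,25/2) (13,17)]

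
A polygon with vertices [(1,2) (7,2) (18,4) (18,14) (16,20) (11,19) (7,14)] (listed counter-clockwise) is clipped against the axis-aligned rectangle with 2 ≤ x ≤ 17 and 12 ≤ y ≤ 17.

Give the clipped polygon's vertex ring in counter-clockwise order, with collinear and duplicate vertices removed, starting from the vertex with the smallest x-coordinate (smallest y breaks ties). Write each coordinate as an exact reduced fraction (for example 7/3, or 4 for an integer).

Clipped polygon: [(6,12) (17,12) (17,17) (47/5,17) (7,14)]

1. After x ≥ 2: [(2,4) (2,2) (7,2) (18,4) (18,14) (16,20) (11,19) (7,14)]
2. After x ≤ 17: [(2,4) (2,2) (7,2) (17,42/11) (17,17) (16,20) (11,19) (7,14)]
3. After y ≥ 12: [(6,12) (17,12) (17,17) (16,20) (11,19) (7,14)]
4. After y ≤ 17: [(6,12) (17,12) (17,17) (17,17) (47/5,17) (7,14)]
5. Canonical ring: [(6,12) (17,12) (17,17) (47/5,17) (7,14)]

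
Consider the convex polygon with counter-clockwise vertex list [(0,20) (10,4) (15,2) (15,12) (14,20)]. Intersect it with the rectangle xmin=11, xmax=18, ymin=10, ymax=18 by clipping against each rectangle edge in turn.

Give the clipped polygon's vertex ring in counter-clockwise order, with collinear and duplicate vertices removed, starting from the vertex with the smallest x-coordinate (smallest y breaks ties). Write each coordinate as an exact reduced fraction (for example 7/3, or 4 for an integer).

1. After x ≥ 11: [(11,20) (11,18/5) (15,2) (15,12) (14,20)]
2. After x ≤ 18: [(11,20) (11,18/5) (15,2) (15,12) (14,20)]
3. After y ≥ 10: [(11,20) (11,10) (15,10) (15,12) (14,20)]
4. After y ≤ 18: [(11,18) (11,10) (15,10) (15,12) (57/4,18)]
5. Canonical ring: [(11,10) (15,10) (15,12) (57/4,18) (11,18)]

Clipped polygon: [(11,10) (15,10) (15,12) (57/4,18) (11,18)]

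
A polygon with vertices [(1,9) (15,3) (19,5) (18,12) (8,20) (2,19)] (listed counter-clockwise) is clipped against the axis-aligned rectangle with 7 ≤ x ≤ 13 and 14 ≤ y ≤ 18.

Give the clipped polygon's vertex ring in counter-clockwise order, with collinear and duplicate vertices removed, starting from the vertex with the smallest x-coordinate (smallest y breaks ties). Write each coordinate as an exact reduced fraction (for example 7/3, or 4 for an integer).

1. After x ≥ 7: [(7,45/7) (15,3) (19,5) (18,12) (8,20) (7,119/6)]
2. After x ≤ 13: [(7,45/7) (13,27/7) (13,16) (8,20) (7,119/6)]
3. After y ≥ 14: [(7,14) (13,14) (13,16) (8,20) (7,119/6)]
4. After y ≤ 18: [(7,18) (7,14) (13,14) (13,16) (21/2,18)]
5. Canonical ring: [(7,14) (13,14) (13,16) (21/2,18) (7,18)]

Clipped polygon: [(7,14) (13,14) (13,16) (21/2,18) (7,18)]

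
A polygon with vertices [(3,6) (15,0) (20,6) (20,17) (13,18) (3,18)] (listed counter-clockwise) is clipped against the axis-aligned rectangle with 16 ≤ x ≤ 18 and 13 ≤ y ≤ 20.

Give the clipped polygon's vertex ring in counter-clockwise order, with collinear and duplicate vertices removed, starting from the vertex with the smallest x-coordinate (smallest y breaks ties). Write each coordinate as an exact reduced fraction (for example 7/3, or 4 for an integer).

Clipped polygon: [(16,13) (18,13) (18,121/7) (16,123/7)]

1. After x ≥ 16: [(16,6/5) (20,6) (20,17) (16,123/7)]
2. After x ≤ 18: [(16,6/5) (18,18/5) (18,121/7) (16,123/7)]
3. After y ≥ 13: [(16,13) (18,13) (18,121/7) (16,123/7)]
4. After y ≤ 20: [(16,13) (18,13) (18,121/7) (16,123/7)]
5. Canonical ring: [(16,13) (18,13) (18,121/7) (16,123/7)]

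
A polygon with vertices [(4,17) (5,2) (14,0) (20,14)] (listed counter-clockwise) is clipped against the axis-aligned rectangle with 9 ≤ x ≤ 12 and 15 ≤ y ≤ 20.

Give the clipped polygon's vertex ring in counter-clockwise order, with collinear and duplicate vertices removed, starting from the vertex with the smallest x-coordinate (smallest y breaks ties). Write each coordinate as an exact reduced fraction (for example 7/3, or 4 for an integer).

Clipped polygon: [(9,15) (12,15) (12,31/2) (9,257/16)]

1. After x ≥ 9: [(9,257/16) (9,10/9) (14,0) (20,14)]
2. After x ≤ 12: [(12,31/2) (9,257/16) (9,10/9) (12,4/9)]
3. After y ≥ 15: [(12,15) (12,31/2) (9,257/16) (9,15)]
4. After y ≤ 20: [(12,15) (12,31/2) (9,257/16) (9,15)]
5. Canonical ring: [(9,15) (12,15) (12,31/2) (9,257/16)]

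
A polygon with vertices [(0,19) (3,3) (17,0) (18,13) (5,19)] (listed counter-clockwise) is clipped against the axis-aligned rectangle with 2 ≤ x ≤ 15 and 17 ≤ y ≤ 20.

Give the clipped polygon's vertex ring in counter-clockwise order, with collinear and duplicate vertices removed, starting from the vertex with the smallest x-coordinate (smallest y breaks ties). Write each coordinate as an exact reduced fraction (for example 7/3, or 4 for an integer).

Clipped polygon: [(2,17) (28/3,17) (5,19) (2,19)]

1. After x ≥ 2: [(2,19) (2,25/3) (3,3) (17,0) (18,13) (5,19)]
2. After x ≤ 15: [(2,19) (2,25/3) (3,3) (15,3/7) (15,187/13) (5,19)]
3. After y ≥ 17: [(2,19) (2,17) (28/3,17) (5,19)]
4. After y ≤ 20: [(2,19) (2,17) (28/3,17) (5,19)]
5. Canonical ring: [(2,17) (28/3,17) (5,19) (2,19)]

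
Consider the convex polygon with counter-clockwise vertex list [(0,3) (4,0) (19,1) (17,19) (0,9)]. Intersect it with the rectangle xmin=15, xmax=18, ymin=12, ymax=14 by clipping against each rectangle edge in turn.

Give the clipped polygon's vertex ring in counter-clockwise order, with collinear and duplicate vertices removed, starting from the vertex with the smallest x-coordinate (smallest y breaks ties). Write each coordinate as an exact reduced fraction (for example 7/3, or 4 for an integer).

1. After x ≥ 15: [(15,11/15) (19,1) (17,19) (15,303/17)]
2. After x ≤ 18: [(15,11/15) (18,14/15) (18,10) (17,19) (15,303/17)]
3. After y ≥ 12: [(15,12) (160/9,12) (17,19) (15,303/17)]
4. After y ≤ 14: [(15,14) (15,12) (160/9,12) (158/9,14)]
5. Canonical ring: [(15,12) (160/9,12) (158/9,14) (15,14)]

Clipped polygon: [(15,12) (160/9,12) (158/9,14) (15,14)]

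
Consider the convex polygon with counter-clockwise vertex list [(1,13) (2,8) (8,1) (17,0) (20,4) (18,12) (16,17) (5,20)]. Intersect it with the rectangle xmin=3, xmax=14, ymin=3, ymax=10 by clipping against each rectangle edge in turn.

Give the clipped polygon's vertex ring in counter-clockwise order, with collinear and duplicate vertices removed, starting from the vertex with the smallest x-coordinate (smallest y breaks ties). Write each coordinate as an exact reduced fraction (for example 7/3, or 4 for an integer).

1. After x ≥ 3: [(3,33/2) (3,41/6) (8,1) (17,0) (20,4) (18,12) (16,17) (5,20)]
2. After x ≤ 14: [(3,33/2) (3,41/6) (8,1) (14,1/3) (14,193/11) (5,20)]
3. After y ≥ 3: [(3,33/2) (3,41/6) (44/7,3) (14,3) (14,193/11) (5,20)]
4. After y ≤ 10: [(3,10) (3,41/6) (44/7,3) (14,3) (14,10)]
5. Canonical ring: [(3,41/6) (44/7,3) (14,3) (14,10) (3,10)]

Clipped polygon: [(3,41/6) (44/7,3) (14,3) (14,10) (3,10)]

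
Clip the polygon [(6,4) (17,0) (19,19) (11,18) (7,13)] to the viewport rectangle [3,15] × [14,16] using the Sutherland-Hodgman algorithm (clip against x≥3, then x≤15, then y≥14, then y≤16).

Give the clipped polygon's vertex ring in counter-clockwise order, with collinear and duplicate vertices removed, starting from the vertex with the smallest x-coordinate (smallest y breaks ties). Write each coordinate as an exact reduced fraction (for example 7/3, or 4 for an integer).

Clipped polygon: [(39/5,14) (15,14) (15,16) (47/5,16)]

1. After x ≥ 3: [(6,4) (17,0) (19,19) (11,18) (7,13)]
2. After x ≤ 15: [(6,4) (15,8/11) (15,37/2) (11,18) (7,13)]
3. After y ≥ 14: [(15,14) (15,37/2) (11,18) (39/5,14)]
4. After y ≤ 16: [(15,14) (15,16) (47/5,16) (39/5,14)]
5. Canonical ring: [(39/5,14) (15,14) (15,16) (47/5,16)]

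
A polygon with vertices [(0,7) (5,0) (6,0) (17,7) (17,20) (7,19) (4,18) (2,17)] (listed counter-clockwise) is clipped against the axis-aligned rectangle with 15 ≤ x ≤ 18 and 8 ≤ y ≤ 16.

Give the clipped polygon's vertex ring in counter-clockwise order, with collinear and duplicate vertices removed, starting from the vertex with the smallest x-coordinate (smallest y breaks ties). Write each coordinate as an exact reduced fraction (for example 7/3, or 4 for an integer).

Clipped polygon: [(15,8) (17,8) (17,16) (15,16)]

1. After x ≥ 15: [(15,63/11) (17,7) (17,20) (15,99/5)]
2. After x ≤ 18: [(15,63/11) (17,7) (17,20) (15,99/5)]
3. After y ≥ 8: [(15,8) (17,8) (17,20) (15,99/5)]
4. After y ≤ 16: [(15,16) (15,8) (17,8) (17,16)]
5. Canonical ring: [(15,8) (17,8) (17,16) (15,16)]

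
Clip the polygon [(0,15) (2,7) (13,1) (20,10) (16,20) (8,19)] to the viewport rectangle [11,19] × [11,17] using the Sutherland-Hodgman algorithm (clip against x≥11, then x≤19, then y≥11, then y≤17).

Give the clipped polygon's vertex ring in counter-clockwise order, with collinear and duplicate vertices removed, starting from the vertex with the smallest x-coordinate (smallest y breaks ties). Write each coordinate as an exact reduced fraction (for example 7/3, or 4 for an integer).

Clipped polygon: [(11,11) (19,11) (19,25/2) (86/5,17) (11,17)]

1. After x ≥ 11: [(11,23/11) (13,1) (20,10) (16,20) (11,155/8)]
2. After x ≤ 19: [(11,23/11) (13,1) (19,61/7) (19,25/2) (16,20) (11,155/8)]
3. After y ≥ 11: [(11,11) (19,11) (19,25/2) (16,20) (11,155/8)]
4. After y ≤ 17: [(11,17) (11,11) (19,11) (19,25/2) (86/5,17)]
5. Canonical ring: [(11,11) (19,11) (19,25/2) (86/5,17) (11,17)]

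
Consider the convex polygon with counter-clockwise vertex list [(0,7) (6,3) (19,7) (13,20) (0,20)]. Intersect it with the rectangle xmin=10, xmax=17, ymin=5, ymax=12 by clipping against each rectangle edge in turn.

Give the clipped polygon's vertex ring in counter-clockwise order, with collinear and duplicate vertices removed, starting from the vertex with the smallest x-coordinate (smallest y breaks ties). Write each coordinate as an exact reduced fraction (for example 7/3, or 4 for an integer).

Clipped polygon: [(10,5) (25/2,5) (17,83/13) (17,34/3) (217/13,12) (10,12)]

1. After x ≥ 10: [(10,55/13) (19,7) (13,20) (10,20)]
2. After x ≤ 17: [(10,55/13) (17,83/13) (17,34/3) (13,20) (10,20)]
3. After y ≥ 5: [(10,5) (25/2,5) (17,83/13) (17,34/3) (13,20) (10,20)]
4. After y ≤ 12: [(10,12) (10,5) (25/2,5) (17,83/13) (17,34/3) (217/13,12)]
5. Canonical ring: [(10,5) (25/2,5) (17,83/13) (17,34/3) (217/13,12) (10,12)]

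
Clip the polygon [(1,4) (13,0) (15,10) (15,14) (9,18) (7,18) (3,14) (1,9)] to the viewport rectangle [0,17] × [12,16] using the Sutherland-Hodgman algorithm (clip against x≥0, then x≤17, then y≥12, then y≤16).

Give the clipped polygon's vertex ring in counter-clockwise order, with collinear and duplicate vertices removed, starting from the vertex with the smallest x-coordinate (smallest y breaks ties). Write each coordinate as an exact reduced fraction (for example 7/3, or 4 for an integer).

1. After x ≥ 0: [(1,4) (13,0) (15,10) (15,14) (9,18) (7,18) (3,14) (1,9)]
2. After x ≤ 17: [(1,4) (13,0) (15,10) (15,14) (9,18) (7,18) (3,14) (1,9)]
3. After y ≥ 12: [(15,12) (15,14) (9,18) (7,18) (3,14) (11/5,12)]
4. After y ≤ 16: [(15,12) (15,14) (12,16) (5,16) (3,14) (11/5,12)]
5. Canonical ring: [(11/5,12) (15,12) (15,14) (12,16) (5,16) (3,14)]

Clipped polygon: [(11/5,12) (15,12) (15,14) (12,16) (5,16) (3,14)]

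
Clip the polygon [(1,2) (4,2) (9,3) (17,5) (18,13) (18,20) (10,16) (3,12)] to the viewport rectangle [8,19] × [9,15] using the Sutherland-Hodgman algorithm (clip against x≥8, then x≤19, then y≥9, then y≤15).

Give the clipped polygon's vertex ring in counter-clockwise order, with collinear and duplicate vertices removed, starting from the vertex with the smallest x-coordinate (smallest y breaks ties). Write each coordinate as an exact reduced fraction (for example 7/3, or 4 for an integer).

Clipped polygon: [(8,9) (35/2,9) (18,13) (18,15) (33/4,15) (8,104/7)]

1. After x ≥ 8: [(8,14/5) (9,3) (17,5) (18,13) (18,20) (10,16) (8,104/7)]
2. After x ≤ 19: [(8,14/5) (9,3) (17,5) (18,13) (18,20) (10,16) (8,104/7)]
3. After y ≥ 9: [(8,9) (35/2,9) (18,13) (18,20) (10,16) (8,104/7)]
4. After y ≤ 15: [(8,9) (35/2,9) (18,13) (18,15) (33/4,15) (8,104/7)]
5. Canonical ring: [(8,9) (35/2,9) (18,13) (18,15) (33/4,15) (8,104/7)]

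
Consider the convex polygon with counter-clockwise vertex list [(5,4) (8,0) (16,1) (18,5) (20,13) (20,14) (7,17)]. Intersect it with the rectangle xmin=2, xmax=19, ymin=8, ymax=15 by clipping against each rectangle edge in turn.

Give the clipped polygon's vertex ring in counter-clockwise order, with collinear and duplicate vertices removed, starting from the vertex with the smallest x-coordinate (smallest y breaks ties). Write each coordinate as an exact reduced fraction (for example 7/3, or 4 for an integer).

1. After x ≥ 2: [(5,4) (8,0) (16,1) (18,5) (20,13) (20,14) (7,17)]
2. After x ≤ 19: [(5,4) (8,0) (16,1) (18,5) (19,9) (19,185/13) (7,17)]
3. After y ≥ 8: [(73/13,8) (75/4,8) (19,9) (19,185/13) (7,17)]
4. After y ≤ 15: [(87/13,15) (73/13,8) (75/4,8) (19,9) (19,185/13) (47/3,15)]
5. Canonical ring: [(73/13,8) (75/4,8) (19,9) (19,185/13) (47/3,15) (87/13,15)]

Clipped polygon: [(73/13,8) (75/4,8) (19,9) (19,185/13) (47/3,15) (87/13,15)]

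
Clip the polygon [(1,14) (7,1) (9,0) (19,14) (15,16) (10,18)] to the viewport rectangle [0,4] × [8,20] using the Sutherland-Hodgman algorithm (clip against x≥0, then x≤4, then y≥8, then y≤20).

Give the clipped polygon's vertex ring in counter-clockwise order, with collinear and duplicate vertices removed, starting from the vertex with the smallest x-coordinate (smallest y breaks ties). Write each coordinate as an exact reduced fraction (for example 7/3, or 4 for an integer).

Clipped polygon: [(1,14) (49/13,8) (4,8) (4,46/3)]

1. After x ≥ 0: [(1,14) (7,1) (9,0) (19,14) (15,16) (10,18)]
2. After x ≤ 4: [(4,46/3) (1,14) (4,15/2)]
3. After y ≥ 8: [(4,8) (4,46/3) (1,14) (49/13,8)]
4. After y ≤ 20: [(4,8) (4,46/3) (1,14) (49/13,8)]
5. Canonical ring: [(1,14) (49/13,8) (4,8) (4,46/3)]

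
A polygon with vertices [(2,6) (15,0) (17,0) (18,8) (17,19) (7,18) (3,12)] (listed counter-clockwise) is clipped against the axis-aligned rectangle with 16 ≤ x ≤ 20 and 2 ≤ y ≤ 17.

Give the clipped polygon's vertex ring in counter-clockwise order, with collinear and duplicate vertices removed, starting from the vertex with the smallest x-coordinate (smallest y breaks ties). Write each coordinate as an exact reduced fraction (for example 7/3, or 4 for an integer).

Clipped polygon: [(16,2) (69/4,2) (18,8) (189/11,17) (16,17)]

1. After x ≥ 16: [(16,0) (17,0) (18,8) (17,19) (16,189/10)]
2. After x ≤ 20: [(16,0) (17,0) (18,8) (17,19) (16,189/10)]
3. After y ≥ 2: [(16,2) (69/4,2) (18,8) (17,19) (16,189/10)]
4. After y ≤ 17: [(16,17) (16,2) (69/4,2) (18,8) (189/11,17)]
5. Canonical ring: [(16,2) (69/4,2) (18,8) (189/11,17) (16,17)]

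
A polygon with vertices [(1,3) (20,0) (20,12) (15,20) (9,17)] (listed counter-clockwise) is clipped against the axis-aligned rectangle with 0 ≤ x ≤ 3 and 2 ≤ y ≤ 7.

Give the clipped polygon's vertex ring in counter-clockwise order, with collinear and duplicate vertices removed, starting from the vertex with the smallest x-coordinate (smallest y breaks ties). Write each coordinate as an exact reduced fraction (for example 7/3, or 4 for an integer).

Clipped polygon: [(1,3) (3,51/19) (3,13/2)]

1. After x ≥ 0: [(1,3) (20,0) (20,12) (15,20) (9,17)]
2. After x ≤ 3: [(3,13/2) (1,3) (3,51/19)]
3. After y ≥ 2: [(3,13/2) (1,3) (3,51/19)]
4. After y ≤ 7: [(3,13/2) (1,3) (3,51/19)]
5. Canonical ring: [(1,3) (3,51/19) (3,13/2)]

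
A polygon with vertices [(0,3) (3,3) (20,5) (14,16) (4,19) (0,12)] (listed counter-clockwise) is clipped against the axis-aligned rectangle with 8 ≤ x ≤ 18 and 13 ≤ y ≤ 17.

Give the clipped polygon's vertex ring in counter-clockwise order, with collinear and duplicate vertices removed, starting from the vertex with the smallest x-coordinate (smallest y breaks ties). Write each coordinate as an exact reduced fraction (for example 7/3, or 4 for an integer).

1. After x ≥ 8: [(8,61/17) (20,5) (14,16) (8,89/5)]
2. After x ≤ 18: [(8,61/17) (18,81/17) (18,26/3) (14,16) (8,89/5)]
3. After y ≥ 13: [(8,13) (172/11,13) (14,16) (8,89/5)]
4. After y ≤ 17: [(8,17) (8,13) (172/11,13) (14,16) (32/3,17)]
5. Canonical ring: [(8,13) (172/11,13) (14,16) (32/3,17) (8,17)]

Clipped polygon: [(8,13) (172/11,13) (14,16) (32/3,17) (8,17)]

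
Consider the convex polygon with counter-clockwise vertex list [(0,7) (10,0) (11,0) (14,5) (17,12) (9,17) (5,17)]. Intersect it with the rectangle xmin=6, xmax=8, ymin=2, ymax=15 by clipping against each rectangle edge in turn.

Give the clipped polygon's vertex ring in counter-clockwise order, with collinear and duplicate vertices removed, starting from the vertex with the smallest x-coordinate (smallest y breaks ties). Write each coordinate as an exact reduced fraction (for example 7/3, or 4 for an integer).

Clipped polygon: [(6,14/5) (50/7,2) (8,2) (8,15) (6,15)]

1. After x ≥ 6: [(6,14/5) (10,0) (11,0) (14,5) (17,12) (9,17) (6,17)]
2. After x ≤ 8: [(6,14/5) (8,7/5) (8,17) (6,17)]
3. After y ≥ 2: [(6,14/5) (50/7,2) (8,2) (8,17) (6,17)]
4. After y ≤ 15: [(6,15) (6,14/5) (50/7,2) (8,2) (8,15)]
5. Canonical ring: [(6,14/5) (50/7,2) (8,2) (8,15) (6,15)]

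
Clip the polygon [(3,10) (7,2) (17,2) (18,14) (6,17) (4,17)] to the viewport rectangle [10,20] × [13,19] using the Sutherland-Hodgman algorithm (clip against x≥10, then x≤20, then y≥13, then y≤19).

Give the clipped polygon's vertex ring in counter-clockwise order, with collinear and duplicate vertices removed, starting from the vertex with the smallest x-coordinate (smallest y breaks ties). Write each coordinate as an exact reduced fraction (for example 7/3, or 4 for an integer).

1. After x ≥ 10: [(10,2) (17,2) (18,14) (10,16)]
2. After x ≤ 20: [(10,2) (17,2) (18,14) (10,16)]
3. After y ≥ 13: [(10,13) (215/12,13) (18,14) (10,16)]
4. After y ≤ 19: [(10,13) (215/12,13) (18,14) (10,16)]
5. Canonical ring: [(10,13) (215/12,13) (18,14) (10,16)]

Clipped polygon: [(10,13) (215/12,13) (18,14) (10,16)]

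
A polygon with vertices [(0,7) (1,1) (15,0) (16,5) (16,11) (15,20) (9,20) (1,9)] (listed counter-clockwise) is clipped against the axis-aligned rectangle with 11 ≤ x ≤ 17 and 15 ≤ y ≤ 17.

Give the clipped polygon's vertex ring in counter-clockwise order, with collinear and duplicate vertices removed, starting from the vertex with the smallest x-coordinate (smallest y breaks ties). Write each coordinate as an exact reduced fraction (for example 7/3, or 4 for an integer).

1. After x ≥ 11: [(11,2/7) (15,0) (16,5) (16,11) (15,20) (11,20)]
2. After x ≤ 17: [(11,2/7) (15,0) (16,5) (16,11) (15,20) (11,20)]
3. After y ≥ 15: [(11,15) (140/9,15) (15,20) (11,20)]
4. After y ≤ 17: [(11,17) (11,15) (140/9,15) (46/3,17)]
5. Canonical ring: [(11,15) (140/9,15) (46/3,17) (11,17)]

Clipped polygon: [(11,15) (140/9,15) (46/3,17) (11,17)]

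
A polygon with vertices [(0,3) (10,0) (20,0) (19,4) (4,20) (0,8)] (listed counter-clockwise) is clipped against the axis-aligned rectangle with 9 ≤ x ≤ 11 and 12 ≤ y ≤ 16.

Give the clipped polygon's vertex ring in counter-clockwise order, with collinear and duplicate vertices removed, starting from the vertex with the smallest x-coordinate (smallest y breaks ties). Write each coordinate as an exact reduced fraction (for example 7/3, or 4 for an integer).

1. After x ≥ 9: [(9,3/10) (10,0) (20,0) (19,4) (9,44/3)]
2. After x ≤ 11: [(9,3/10) (10,0) (11,0) (11,188/15) (9,44/3)]
3. After y ≥ 12: [(9,12) (11,12) (11,188/15) (9,44/3)]
4. After y ≤ 16: [(9,12) (11,12) (11,188/15) (9,44/3)]
5. Canonical ring: [(9,12) (11,12) (11,188/15) (9,44/3)]

Clipped polygon: [(9,12) (11,12) (11,188/15) (9,44/3)]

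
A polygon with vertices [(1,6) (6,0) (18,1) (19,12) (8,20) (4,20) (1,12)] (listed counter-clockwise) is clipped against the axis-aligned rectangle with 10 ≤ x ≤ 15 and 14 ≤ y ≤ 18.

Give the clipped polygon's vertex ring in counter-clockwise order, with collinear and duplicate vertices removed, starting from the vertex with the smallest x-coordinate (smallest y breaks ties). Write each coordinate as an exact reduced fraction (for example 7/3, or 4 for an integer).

1. After x ≥ 10: [(10,1/3) (18,1) (19,12) (10,204/11)]
2. After x ≤ 15: [(10,1/3) (15,3/4) (15,164/11) (10,204/11)]
3. After y ≥ 14: [(10,14) (15,14) (15,164/11) (10,204/11)]
4. After y ≤ 18: [(10,18) (10,14) (15,14) (15,164/11) (43/4,18)]
5. Canonical ring: [(10,14) (15,14) (15,164/11) (43/4,18) (10,18)]

Clipped polygon: [(10,14) (15,14) (15,164/11) (43/4,18) (10,18)]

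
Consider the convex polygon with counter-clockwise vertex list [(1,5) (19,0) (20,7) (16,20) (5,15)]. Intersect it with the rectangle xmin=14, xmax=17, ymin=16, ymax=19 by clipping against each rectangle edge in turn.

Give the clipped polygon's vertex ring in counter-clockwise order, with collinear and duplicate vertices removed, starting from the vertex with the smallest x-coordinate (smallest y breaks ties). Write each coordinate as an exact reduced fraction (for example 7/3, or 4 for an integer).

Clipped polygon: [(14,16) (17,16) (17,67/4) (212/13,19) (14,19)]

1. After x ≥ 14: [(14,25/18) (19,0) (20,7) (16,20) (14,210/11)]
2. After x ≤ 17: [(14,25/18) (17,5/9) (17,67/4) (16,20) (14,210/11)]
3. After y ≥ 16: [(14,16) (17,16) (17,67/4) (16,20) (14,210/11)]
4. After y ≤ 19: [(14,19) (14,16) (17,16) (17,67/4) (212/13,19)]
5. Canonical ring: [(14,16) (17,16) (17,67/4) (212/13,19) (14,19)]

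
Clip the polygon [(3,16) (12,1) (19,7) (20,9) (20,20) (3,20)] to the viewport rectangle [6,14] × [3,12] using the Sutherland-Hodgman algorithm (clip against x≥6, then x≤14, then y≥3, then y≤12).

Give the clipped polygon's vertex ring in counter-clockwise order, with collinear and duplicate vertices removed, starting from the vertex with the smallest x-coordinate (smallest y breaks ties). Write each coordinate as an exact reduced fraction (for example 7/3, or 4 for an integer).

Clipped polygon: [(6,11) (54/5,3) (14,3) (14,12) (6,12)]

1. After x ≥ 6: [(6,11) (12,1) (19,7) (20,9) (20,20) (6,20)]
2. After x ≤ 14: [(6,11) (12,1) (14,19/7) (14,20) (6,20)]
3. After y ≥ 3: [(6,11) (54/5,3) (14,3) (14,20) (6,20)]
4. After y ≤ 12: [(6,12) (6,11) (54/5,3) (14,3) (14,12)]
5. Canonical ring: [(6,11) (54/5,3) (14,3) (14,12) (6,12)]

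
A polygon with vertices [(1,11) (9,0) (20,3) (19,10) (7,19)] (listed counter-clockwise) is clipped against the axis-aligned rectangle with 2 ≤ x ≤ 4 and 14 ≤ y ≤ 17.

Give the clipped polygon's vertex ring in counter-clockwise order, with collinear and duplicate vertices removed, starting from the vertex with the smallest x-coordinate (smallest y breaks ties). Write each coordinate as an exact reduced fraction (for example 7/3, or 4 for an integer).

1. After x ≥ 2: [(2,37/3) (2,77/8) (9,0) (20,3) (19,10) (7,19)]
2. After x ≤ 4: [(4,15) (2,37/3) (2,77/8) (4,55/8)]
3. After y ≥ 14: [(4,14) (4,15) (13/4,14)]
4. After y ≤ 17: [(4,14) (4,15) (13/4,14)]
5. Canonical ring: [(13/4,14) (4,14) (4,15)]

Clipped polygon: [(13/4,14) (4,14) (4,15)]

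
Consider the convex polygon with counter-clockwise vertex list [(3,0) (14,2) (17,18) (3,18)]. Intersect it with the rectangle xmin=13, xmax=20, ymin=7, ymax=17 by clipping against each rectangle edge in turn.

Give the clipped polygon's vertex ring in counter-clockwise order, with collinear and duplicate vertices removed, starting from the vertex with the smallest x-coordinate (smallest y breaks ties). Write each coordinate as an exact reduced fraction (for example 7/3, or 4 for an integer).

1. After x ≥ 13: [(13,20/11) (14,2) (17,18) (13,18)]
2. After x ≤ 20: [(13,20/11) (14,2) (17,18) (13,18)]
3. After y ≥ 7: [(13,7) (239/16,7) (17,18) (13,18)]
4. After y ≤ 17: [(13,17) (13,7) (239/16,7) (269/16,17)]
5. Canonical ring: [(13,7) (239/16,7) (269/16,17) (13,17)]

Clipped polygon: [(13,7) (239/16,7) (269/16,17) (13,17)]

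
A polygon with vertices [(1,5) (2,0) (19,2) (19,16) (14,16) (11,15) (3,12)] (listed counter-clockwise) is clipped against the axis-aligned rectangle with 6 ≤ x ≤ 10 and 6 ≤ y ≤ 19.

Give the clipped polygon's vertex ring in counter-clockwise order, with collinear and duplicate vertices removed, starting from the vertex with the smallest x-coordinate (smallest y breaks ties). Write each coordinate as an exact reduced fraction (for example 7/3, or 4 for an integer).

Clipped polygon: [(6,6) (10,6) (10,117/8) (6,105/8)]

1. After x ≥ 6: [(6,8/17) (19,2) (19,16) (14,16) (11,15) (6,105/8)]
2. After x ≤ 10: [(6,8/17) (10,16/17) (10,117/8) (6,105/8)]
3. After y ≥ 6: [(6,6) (10,6) (10,117/8) (6,105/8)]
4. After y ≤ 19: [(6,6) (10,6) (10,117/8) (6,105/8)]
5. Canonical ring: [(6,6) (10,6) (10,117/8) (6,105/8)]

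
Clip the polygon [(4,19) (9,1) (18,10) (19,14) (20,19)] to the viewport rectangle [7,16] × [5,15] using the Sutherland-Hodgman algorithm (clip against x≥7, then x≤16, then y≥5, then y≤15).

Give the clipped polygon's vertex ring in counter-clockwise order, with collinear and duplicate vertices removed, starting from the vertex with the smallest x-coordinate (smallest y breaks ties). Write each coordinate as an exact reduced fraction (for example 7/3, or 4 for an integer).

1. After x ≥ 7: [(7,19) (7,41/5) (9,1) (18,10) (19,14) (20,19)]
2. After x ≤ 16: [(16,19) (7,19) (7,41/5) (9,1) (16,8)]
3. After y ≥ 5: [(16,19) (7,19) (7,41/5) (71/9,5) (13,5) (16,8)]
4. After y ≤ 15: [(16,15) (7,15) (7,41/5) (71/9,5) (13,5) (16,8)]
5. Canonical ring: [(7,41/5) (71/9,5) (13,5) (16,8) (16,15) (7,15)]

Clipped polygon: [(7,41/5) (71/9,5) (13,5) (16,8) (16,15) (7,15)]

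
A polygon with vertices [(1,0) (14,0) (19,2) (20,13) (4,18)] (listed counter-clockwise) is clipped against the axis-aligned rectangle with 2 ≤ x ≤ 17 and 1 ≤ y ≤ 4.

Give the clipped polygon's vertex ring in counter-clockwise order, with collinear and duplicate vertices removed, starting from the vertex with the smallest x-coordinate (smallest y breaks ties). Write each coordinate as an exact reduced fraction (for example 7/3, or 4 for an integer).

Clipped polygon: [(2,1) (33/2,1) (17,6/5) (17,4) (2,4)]

1. After x ≥ 2: [(2,6) (2,0) (14,0) (19,2) (20,13) (4,18)]
2. After x ≤ 17: [(2,6) (2,0) (14,0) (17,6/5) (17,223/16) (4,18)]
3. After y ≥ 1: [(2,6) (2,1) (33/2,1) (17,6/5) (17,223/16) (4,18)]
4. After y ≤ 4: [(2,4) (2,1) (33/2,1) (17,6/5) (17,4)]
5. Canonical ring: [(2,1) (33/2,1) (17,6/5) (17,4) (2,4)]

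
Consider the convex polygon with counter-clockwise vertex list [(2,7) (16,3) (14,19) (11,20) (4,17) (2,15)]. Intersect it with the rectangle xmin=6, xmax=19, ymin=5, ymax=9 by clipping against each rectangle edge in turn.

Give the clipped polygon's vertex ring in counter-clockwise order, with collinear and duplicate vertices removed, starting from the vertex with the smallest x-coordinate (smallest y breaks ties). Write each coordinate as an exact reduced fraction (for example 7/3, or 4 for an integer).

Clipped polygon: [(6,41/7) (9,5) (63/4,5) (61/4,9) (6,9)]

1. After x ≥ 6: [(6,41/7) (16,3) (14,19) (11,20) (6,125/7)]
2. After x ≤ 19: [(6,41/7) (16,3) (14,19) (11,20) (6,125/7)]
3. After y ≥ 5: [(6,41/7) (9,5) (63/4,5) (14,19) (11,20) (6,125/7)]
4. After y ≤ 9: [(6,9) (6,41/7) (9,5) (63/4,5) (61/4,9)]
5. Canonical ring: [(6,41/7) (9,5) (63/4,5) (61/4,9) (6,9)]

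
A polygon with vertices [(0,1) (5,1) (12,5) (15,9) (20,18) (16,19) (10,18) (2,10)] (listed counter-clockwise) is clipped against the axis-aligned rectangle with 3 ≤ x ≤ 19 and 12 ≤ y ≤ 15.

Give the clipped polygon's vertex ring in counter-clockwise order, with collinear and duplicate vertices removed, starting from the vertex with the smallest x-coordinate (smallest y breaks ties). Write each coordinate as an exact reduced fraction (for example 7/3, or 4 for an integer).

Clipped polygon: [(4,12) (50/3,12) (55/3,15) (7,15)]

1. After x ≥ 3: [(3,1) (5,1) (12,5) (15,9) (20,18) (16,19) (10,18) (3,11)]
2. After x ≤ 19: [(3,1) (5,1) (12,5) (15,9) (19,81/5) (19,73/4) (16,19) (10,18) (3,11)]
3. After y ≥ 12: [(50/3,12) (19,81/5) (19,73/4) (16,19) (10,18) (4,12)]
4. After y ≤ 15: [(50/3,12) (55/3,15) (7,15) (4,12)]
5. Canonical ring: [(4,12) (50/3,12) (55/3,15) (7,15)]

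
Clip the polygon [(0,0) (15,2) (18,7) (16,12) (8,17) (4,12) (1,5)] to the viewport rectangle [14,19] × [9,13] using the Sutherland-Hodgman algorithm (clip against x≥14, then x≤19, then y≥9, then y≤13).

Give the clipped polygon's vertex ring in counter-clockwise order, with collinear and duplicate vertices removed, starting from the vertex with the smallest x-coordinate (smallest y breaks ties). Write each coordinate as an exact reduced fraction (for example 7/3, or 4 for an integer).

1. After x ≥ 14: [(14,28/15) (15,2) (18,7) (16,12) (14,53/4)]
2. After x ≤ 19: [(14,28/15) (15,2) (18,7) (16,12) (14,53/4)]
3. After y ≥ 9: [(14,9) (86/5,9) (16,12) (14,53/4)]
4. After y ≤ 13: [(14,13) (14,9) (86/5,9) (16,12) (72/5,13)]
5. Canonical ring: [(14,9) (86/5,9) (16,12) (72/5,13) (14,13)]

Clipped polygon: [(14,9) (86/5,9) (16,12) (72/5,13) (14,13)]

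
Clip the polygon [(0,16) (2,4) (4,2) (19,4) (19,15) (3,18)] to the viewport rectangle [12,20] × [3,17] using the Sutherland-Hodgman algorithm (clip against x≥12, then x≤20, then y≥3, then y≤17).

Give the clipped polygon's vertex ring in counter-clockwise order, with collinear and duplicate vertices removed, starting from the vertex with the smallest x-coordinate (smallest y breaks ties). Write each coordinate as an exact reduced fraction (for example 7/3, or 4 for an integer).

1. After x ≥ 12: [(12,46/15) (19,4) (19,15) (12,261/16)]
2. After x ≤ 20: [(12,46/15) (19,4) (19,15) (12,261/16)]
3. After y ≥ 3: [(12,46/15) (19,4) (19,15) (12,261/16)]
4. After y ≤ 17: [(12,46/15) (19,4) (19,15) (12,261/16)]
5. Canonical ring: [(12,46/15) (19,4) (19,15) (12,261/16)]

Clipped polygon: [(12,46/15) (19,4) (19,15) (12,261/16)]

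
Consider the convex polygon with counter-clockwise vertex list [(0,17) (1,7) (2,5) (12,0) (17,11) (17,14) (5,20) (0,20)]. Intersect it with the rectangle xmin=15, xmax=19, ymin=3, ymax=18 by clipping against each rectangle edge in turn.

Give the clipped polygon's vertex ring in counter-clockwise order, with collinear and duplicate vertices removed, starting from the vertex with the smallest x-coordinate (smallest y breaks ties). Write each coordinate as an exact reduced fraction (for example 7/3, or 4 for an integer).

1. After x ≥ 15: [(15,33/5) (17,11) (17,14) (15,15)]
2. After x ≤ 19: [(15,33/5) (17,11) (17,14) (15,15)]
3. After y ≥ 3: [(15,33/5) (17,11) (17,14) (15,15)]
4. After y ≤ 18: [(15,33/5) (17,11) (17,14) (15,15)]
5. Canonical ring: [(15,33/5) (17,11) (17,14) (15,15)]

Clipped polygon: [(15,33/5) (17,11) (17,14) (15,15)]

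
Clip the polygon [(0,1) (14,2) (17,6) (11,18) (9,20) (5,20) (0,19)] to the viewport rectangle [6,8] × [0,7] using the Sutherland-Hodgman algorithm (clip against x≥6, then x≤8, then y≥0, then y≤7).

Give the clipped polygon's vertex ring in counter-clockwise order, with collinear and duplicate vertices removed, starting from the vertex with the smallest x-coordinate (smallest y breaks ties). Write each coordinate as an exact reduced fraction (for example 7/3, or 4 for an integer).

Clipped polygon: [(6,10/7) (8,11/7) (8,7) (6,7)]

1. After x ≥ 6: [(6,10/7) (14,2) (17,6) (11,18) (9,20) (6,20)]
2. After x ≤ 8: [(6,10/7) (8,11/7) (8,20) (6,20)]
3. After y ≥ 0: [(6,10/7) (8,11/7) (8,20) (6,20)]
4. After y ≤ 7: [(6,7) (6,10/7) (8,11/7) (8,7)]
5. Canonical ring: [(6,10/7) (8,11/7) (8,7) (6,7)]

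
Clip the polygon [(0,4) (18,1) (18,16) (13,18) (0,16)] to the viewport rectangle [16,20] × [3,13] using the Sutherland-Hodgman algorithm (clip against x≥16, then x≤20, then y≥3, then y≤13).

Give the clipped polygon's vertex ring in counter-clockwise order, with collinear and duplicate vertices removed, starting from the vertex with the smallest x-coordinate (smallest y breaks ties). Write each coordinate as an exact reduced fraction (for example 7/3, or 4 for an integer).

Clipped polygon: [(16,3) (18,3) (18,13) (16,13)]

1. After x ≥ 16: [(16,4/3) (18,1) (18,16) (16,84/5)]
2. After x ≤ 20: [(16,4/3) (18,1) (18,16) (16,84/5)]
3. After y ≥ 3: [(16,3) (18,3) (18,16) (16,84/5)]
4. After y ≤ 13: [(16,13) (16,3) (18,3) (18,13)]
5. Canonical ring: [(16,3) (18,3) (18,13) (16,13)]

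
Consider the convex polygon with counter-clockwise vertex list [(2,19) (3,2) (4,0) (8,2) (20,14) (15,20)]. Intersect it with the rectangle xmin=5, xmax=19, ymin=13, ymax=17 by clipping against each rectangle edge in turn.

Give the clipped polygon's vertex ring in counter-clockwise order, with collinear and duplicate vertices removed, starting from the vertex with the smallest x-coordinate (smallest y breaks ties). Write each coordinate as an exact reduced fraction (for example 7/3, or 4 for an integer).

1. After x ≥ 5: [(5,250/13) (5,1/2) (8,2) (20,14) (15,20)]
2. After x ≤ 19: [(5,250/13) (5,1/2) (8,2) (19,13) (19,76/5) (15,20)]
3. After y ≥ 13: [(5,250/13) (5,13) (19,13) (19,13) (19,76/5) (15,20)]
4. After y ≤ 17: [(5,17) (5,13) (19,13) (19,13) (19,76/5) (35/2,17)]
5. Canonical ring: [(5,13) (19,13) (19,76/5) (35/2,17) (5,17)]

Clipped polygon: [(5,13) (19,13) (19,76/5) (35/2,17) (5,17)]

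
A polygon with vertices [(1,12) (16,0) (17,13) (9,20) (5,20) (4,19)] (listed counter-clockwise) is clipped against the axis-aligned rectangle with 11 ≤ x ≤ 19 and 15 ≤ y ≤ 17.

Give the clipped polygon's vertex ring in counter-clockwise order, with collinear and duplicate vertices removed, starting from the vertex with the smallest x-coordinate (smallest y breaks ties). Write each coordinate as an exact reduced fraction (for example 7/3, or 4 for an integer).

Clipped polygon: [(11,15) (103/7,15) (87/7,17) (11,17)]

1. After x ≥ 11: [(11,4) (16,0) (17,13) (11,73/4)]
2. After x ≤ 19: [(11,4) (16,0) (17,13) (11,73/4)]
3. After y ≥ 15: [(11,15) (103/7,15) (11,73/4)]
4. After y ≤ 17: [(11,17) (11,15) (103/7,15) (87/7,17)]
5. Canonical ring: [(11,15) (103/7,15) (87/7,17) (11,17)]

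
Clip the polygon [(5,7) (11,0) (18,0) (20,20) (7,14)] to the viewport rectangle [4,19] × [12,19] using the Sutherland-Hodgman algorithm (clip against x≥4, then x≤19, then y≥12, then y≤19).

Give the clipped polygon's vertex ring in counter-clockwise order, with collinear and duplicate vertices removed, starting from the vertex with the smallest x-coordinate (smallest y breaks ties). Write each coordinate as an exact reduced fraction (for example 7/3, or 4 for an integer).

Clipped polygon: [(45/7,12) (19,12) (19,19) (107/6,19) (7,14)]

1. After x ≥ 4: [(5,7) (11,0) (18,0) (20,20) (7,14)]
2. After x ≤ 19: [(5,7) (11,0) (18,0) (19,10) (19,254/13) (7,14)]
3. After y ≥ 12: [(45/7,12) (19,12) (19,254/13) (7,14)]
4. After y ≤ 19: [(45/7,12) (19,12) (19,19) (107/6,19) (7,14)]
5. Canonical ring: [(45/7,12) (19,12) (19,19) (107/6,19) (7,14)]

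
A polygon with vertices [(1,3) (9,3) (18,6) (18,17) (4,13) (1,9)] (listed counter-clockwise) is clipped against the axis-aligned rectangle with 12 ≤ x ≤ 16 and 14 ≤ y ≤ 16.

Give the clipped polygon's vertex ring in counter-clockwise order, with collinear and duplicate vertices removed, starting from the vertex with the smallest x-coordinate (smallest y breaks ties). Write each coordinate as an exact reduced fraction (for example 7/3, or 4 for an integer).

Clipped polygon: [(12,14) (16,14) (16,16) (29/2,16) (12,107/7)]

1. After x ≥ 12: [(12,4) (18,6) (18,17) (12,107/7)]
2. After x ≤ 16: [(12,4) (16,16/3) (16,115/7) (12,107/7)]
3. After y ≥ 14: [(12,14) (16,14) (16,115/7) (12,107/7)]
4. After y ≤ 16: [(12,14) (16,14) (16,16) (29/2,16) (12,107/7)]
5. Canonical ring: [(12,14) (16,14) (16,16) (29/2,16) (12,107/7)]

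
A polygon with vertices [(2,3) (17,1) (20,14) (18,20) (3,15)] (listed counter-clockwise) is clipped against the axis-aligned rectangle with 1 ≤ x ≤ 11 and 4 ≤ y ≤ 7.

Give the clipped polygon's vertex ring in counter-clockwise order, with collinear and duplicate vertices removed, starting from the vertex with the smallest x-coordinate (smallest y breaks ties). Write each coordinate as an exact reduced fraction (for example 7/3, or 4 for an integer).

Clipped polygon: [(25/12,4) (11,4) (11,7) (7/3,7)]

1. After x ≥ 1: [(2,3) (17,1) (20,14) (18,20) (3,15)]
2. After x ≤ 11: [(2,3) (11,9/5) (11,53/3) (3,15)]
3. After y ≥ 4: [(25/12,4) (11,4) (11,53/3) (3,15)]
4. After y ≤ 7: [(7/3,7) (25/12,4) (11,4) (11,7)]
5. Canonical ring: [(25/12,4) (11,4) (11,7) (7/3,7)]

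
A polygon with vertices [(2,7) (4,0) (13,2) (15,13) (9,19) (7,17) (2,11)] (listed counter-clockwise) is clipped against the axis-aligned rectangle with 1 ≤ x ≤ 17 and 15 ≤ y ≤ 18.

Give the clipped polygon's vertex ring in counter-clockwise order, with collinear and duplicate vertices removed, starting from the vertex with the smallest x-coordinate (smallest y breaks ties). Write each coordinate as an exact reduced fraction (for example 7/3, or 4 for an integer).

1. After x ≥ 1: [(2,7) (4,0) (13,2) (15,13) (9,19) (7,17) (2,11)]
2. After x ≤ 17: [(2,7) (4,0) (13,2) (15,13) (9,19) (7,17) (2,11)]
3. After y ≥ 15: [(13,15) (9,19) (7,17) (16/3,15)]
4. After y ≤ 18: [(13,15) (10,18) (8,18) (7,17) (16/3,15)]
5. Canonical ring: [(16/3,15) (13,15) (10,18) (8,18) (7,17)]

Clipped polygon: [(16/3,15) (13,15) (10,18) (8,18) (7,17)]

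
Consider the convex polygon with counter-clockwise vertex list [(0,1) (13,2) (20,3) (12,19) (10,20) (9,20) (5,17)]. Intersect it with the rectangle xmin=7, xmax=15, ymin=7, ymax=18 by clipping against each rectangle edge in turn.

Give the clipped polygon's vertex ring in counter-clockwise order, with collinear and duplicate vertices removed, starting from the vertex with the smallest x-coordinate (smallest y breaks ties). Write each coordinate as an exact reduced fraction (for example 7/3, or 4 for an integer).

Clipped polygon: [(7,7) (15,7) (15,13) (25/2,18) (7,18)]

1. After x ≥ 7: [(7,20/13) (13,2) (20,3) (12,19) (10,20) (9,20) (7,37/2)]
2. After x ≤ 15: [(7,20/13) (13,2) (15,16/7) (15,13) (12,19) (10,20) (9,20) (7,37/2)]
3. After y ≥ 7: [(7,7) (15,7) (15,13) (12,19) (10,20) (9,20) (7,37/2)]
4. After y ≤ 18: [(7,18) (7,7) (15,7) (15,13) (25/2,18)]
5. Canonical ring: [(7,7) (15,7) (15,13) (25/2,18) (7,18)]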